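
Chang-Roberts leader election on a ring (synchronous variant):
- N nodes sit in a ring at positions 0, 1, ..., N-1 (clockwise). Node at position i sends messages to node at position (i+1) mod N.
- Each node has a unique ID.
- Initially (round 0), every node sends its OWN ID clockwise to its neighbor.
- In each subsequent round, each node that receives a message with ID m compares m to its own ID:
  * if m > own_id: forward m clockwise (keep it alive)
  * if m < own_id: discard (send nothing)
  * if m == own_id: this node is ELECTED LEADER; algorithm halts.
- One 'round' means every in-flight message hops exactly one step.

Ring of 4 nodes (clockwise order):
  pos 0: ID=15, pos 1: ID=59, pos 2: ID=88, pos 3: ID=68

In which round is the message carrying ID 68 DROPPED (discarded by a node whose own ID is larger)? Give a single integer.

Answer: 3

Derivation:
Round 1: pos1(id59) recv 15: drop; pos2(id88) recv 59: drop; pos3(id68) recv 88: fwd; pos0(id15) recv 68: fwd
Round 2: pos0(id15) recv 88: fwd; pos1(id59) recv 68: fwd
Round 3: pos1(id59) recv 88: fwd; pos2(id88) recv 68: drop
Round 4: pos2(id88) recv 88: ELECTED
Message ID 68 originates at pos 3; dropped at pos 2 in round 3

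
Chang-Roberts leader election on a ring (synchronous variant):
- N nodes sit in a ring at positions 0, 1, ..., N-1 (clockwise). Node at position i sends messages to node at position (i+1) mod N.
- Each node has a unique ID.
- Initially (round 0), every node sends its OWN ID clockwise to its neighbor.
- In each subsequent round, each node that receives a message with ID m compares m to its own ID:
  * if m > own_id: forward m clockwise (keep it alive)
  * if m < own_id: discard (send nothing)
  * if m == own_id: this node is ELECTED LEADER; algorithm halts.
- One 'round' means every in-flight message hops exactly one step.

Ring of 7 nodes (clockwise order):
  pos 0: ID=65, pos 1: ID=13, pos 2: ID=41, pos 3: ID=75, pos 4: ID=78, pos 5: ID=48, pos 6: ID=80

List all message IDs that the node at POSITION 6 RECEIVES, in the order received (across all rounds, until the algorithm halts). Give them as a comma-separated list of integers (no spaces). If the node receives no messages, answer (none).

Round 1: pos1(id13) recv 65: fwd; pos2(id41) recv 13: drop; pos3(id75) recv 41: drop; pos4(id78) recv 75: drop; pos5(id48) recv 78: fwd; pos6(id80) recv 48: drop; pos0(id65) recv 80: fwd
Round 2: pos2(id41) recv 65: fwd; pos6(id80) recv 78: drop; pos1(id13) recv 80: fwd
Round 3: pos3(id75) recv 65: drop; pos2(id41) recv 80: fwd
Round 4: pos3(id75) recv 80: fwd
Round 5: pos4(id78) recv 80: fwd
Round 6: pos5(id48) recv 80: fwd
Round 7: pos6(id80) recv 80: ELECTED

Answer: 48,78,80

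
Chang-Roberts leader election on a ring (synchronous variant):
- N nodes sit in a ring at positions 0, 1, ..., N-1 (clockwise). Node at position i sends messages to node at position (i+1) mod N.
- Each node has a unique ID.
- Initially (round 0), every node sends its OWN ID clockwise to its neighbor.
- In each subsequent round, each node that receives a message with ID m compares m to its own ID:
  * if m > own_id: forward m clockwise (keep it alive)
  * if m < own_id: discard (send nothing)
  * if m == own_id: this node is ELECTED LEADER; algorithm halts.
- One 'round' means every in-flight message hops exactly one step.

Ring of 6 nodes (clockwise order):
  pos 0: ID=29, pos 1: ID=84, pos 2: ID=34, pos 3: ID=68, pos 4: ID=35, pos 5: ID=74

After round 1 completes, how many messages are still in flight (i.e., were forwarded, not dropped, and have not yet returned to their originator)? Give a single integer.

Round 1: pos1(id84) recv 29: drop; pos2(id34) recv 84: fwd; pos3(id68) recv 34: drop; pos4(id35) recv 68: fwd; pos5(id74) recv 35: drop; pos0(id29) recv 74: fwd
After round 1: 3 messages still in flight

Answer: 3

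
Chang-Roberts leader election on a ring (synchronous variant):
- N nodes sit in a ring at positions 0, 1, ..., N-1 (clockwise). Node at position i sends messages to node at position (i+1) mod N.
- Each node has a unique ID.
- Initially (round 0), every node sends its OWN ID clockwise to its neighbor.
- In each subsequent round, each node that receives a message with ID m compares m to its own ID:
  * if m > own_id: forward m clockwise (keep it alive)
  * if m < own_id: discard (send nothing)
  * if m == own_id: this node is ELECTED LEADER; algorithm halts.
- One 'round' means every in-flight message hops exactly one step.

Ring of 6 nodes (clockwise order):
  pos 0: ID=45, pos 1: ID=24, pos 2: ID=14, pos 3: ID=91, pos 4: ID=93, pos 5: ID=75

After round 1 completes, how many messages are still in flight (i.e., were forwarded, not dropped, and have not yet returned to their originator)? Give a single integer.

Round 1: pos1(id24) recv 45: fwd; pos2(id14) recv 24: fwd; pos3(id91) recv 14: drop; pos4(id93) recv 91: drop; pos5(id75) recv 93: fwd; pos0(id45) recv 75: fwd
After round 1: 4 messages still in flight

Answer: 4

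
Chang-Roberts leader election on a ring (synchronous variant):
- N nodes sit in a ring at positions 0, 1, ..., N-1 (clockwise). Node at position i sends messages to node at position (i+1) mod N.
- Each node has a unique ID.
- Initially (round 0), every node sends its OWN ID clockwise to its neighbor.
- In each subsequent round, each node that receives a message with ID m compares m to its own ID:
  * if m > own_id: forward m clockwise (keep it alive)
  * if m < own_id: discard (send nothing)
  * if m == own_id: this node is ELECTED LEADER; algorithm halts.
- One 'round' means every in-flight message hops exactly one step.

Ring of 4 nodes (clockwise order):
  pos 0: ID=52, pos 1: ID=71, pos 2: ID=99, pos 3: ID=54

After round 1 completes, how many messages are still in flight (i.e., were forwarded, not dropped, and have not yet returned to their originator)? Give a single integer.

Answer: 2

Derivation:
Round 1: pos1(id71) recv 52: drop; pos2(id99) recv 71: drop; pos3(id54) recv 99: fwd; pos0(id52) recv 54: fwd
After round 1: 2 messages still in flight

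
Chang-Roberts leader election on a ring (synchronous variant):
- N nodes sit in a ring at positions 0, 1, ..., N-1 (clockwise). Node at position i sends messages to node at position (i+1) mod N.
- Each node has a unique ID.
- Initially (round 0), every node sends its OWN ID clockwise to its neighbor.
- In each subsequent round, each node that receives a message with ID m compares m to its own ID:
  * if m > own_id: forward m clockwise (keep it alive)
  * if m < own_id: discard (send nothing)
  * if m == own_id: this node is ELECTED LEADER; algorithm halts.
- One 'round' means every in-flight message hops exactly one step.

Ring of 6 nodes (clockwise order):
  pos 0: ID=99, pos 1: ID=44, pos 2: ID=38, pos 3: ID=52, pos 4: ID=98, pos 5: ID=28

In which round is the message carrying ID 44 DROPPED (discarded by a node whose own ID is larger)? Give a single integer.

Answer: 2

Derivation:
Round 1: pos1(id44) recv 99: fwd; pos2(id38) recv 44: fwd; pos3(id52) recv 38: drop; pos4(id98) recv 52: drop; pos5(id28) recv 98: fwd; pos0(id99) recv 28: drop
Round 2: pos2(id38) recv 99: fwd; pos3(id52) recv 44: drop; pos0(id99) recv 98: drop
Round 3: pos3(id52) recv 99: fwd
Round 4: pos4(id98) recv 99: fwd
Round 5: pos5(id28) recv 99: fwd
Round 6: pos0(id99) recv 99: ELECTED
Message ID 44 originates at pos 1; dropped at pos 3 in round 2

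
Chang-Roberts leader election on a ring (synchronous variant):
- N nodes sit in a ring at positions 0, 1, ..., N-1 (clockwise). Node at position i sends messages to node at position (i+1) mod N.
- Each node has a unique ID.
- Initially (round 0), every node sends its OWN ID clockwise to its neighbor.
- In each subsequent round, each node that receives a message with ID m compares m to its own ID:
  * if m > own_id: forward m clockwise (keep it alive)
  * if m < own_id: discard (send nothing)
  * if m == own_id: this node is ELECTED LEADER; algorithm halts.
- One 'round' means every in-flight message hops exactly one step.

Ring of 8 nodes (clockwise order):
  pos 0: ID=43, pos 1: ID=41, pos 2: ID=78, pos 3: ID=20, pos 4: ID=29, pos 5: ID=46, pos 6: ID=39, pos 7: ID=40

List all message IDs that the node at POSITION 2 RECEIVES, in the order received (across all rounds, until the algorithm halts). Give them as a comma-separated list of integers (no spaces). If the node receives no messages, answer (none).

Answer: 41,43,46,78

Derivation:
Round 1: pos1(id41) recv 43: fwd; pos2(id78) recv 41: drop; pos3(id20) recv 78: fwd; pos4(id29) recv 20: drop; pos5(id46) recv 29: drop; pos6(id39) recv 46: fwd; pos7(id40) recv 39: drop; pos0(id43) recv 40: drop
Round 2: pos2(id78) recv 43: drop; pos4(id29) recv 78: fwd; pos7(id40) recv 46: fwd
Round 3: pos5(id46) recv 78: fwd; pos0(id43) recv 46: fwd
Round 4: pos6(id39) recv 78: fwd; pos1(id41) recv 46: fwd
Round 5: pos7(id40) recv 78: fwd; pos2(id78) recv 46: drop
Round 6: pos0(id43) recv 78: fwd
Round 7: pos1(id41) recv 78: fwd
Round 8: pos2(id78) recv 78: ELECTED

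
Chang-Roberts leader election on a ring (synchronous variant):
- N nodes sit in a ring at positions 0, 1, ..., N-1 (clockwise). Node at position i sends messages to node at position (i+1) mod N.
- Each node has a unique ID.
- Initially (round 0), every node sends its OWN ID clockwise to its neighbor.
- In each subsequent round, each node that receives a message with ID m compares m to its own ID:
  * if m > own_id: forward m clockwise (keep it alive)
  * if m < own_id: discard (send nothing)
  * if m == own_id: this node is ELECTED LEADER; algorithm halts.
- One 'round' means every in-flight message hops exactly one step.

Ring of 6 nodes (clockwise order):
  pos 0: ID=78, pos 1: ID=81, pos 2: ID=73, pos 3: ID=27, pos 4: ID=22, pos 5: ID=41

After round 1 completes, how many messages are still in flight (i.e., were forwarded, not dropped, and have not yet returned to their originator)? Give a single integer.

Answer: 3

Derivation:
Round 1: pos1(id81) recv 78: drop; pos2(id73) recv 81: fwd; pos3(id27) recv 73: fwd; pos4(id22) recv 27: fwd; pos5(id41) recv 22: drop; pos0(id78) recv 41: drop
After round 1: 3 messages still in flight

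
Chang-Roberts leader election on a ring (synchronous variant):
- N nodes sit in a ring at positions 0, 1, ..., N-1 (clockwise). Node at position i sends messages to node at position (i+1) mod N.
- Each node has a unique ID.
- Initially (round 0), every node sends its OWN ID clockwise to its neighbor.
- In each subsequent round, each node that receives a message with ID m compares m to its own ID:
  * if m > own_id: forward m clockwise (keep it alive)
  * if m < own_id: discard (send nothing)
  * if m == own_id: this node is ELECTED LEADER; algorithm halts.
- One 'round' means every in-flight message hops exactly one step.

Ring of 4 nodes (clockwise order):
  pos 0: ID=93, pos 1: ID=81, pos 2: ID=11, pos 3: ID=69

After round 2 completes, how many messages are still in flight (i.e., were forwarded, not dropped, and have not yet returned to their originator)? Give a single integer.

Answer: 2

Derivation:
Round 1: pos1(id81) recv 93: fwd; pos2(id11) recv 81: fwd; pos3(id69) recv 11: drop; pos0(id93) recv 69: drop
Round 2: pos2(id11) recv 93: fwd; pos3(id69) recv 81: fwd
After round 2: 2 messages still in flight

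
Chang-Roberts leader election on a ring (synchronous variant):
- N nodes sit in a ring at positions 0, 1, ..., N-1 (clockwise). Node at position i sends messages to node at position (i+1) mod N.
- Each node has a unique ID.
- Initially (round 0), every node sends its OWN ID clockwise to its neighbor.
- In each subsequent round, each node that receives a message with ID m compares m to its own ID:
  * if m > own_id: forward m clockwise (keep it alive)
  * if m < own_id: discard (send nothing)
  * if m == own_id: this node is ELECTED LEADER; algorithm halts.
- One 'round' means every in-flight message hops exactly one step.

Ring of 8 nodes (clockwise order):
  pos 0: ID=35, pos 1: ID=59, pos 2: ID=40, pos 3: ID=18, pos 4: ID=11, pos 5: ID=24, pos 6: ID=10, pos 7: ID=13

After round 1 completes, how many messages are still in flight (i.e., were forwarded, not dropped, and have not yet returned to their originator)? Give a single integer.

Round 1: pos1(id59) recv 35: drop; pos2(id40) recv 59: fwd; pos3(id18) recv 40: fwd; pos4(id11) recv 18: fwd; pos5(id24) recv 11: drop; pos6(id10) recv 24: fwd; pos7(id13) recv 10: drop; pos0(id35) recv 13: drop
After round 1: 4 messages still in flight

Answer: 4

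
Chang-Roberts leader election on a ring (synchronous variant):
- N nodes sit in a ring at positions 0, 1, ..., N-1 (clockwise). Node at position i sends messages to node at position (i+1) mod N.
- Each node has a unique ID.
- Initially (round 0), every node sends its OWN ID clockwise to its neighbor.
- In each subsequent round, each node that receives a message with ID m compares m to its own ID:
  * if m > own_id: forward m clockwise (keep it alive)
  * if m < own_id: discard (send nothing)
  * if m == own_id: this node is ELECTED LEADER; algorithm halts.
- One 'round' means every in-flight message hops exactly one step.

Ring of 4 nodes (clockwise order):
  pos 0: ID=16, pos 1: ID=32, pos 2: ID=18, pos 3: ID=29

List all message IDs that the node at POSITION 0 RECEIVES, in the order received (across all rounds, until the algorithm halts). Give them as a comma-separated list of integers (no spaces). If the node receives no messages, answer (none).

Round 1: pos1(id32) recv 16: drop; pos2(id18) recv 32: fwd; pos3(id29) recv 18: drop; pos0(id16) recv 29: fwd
Round 2: pos3(id29) recv 32: fwd; pos1(id32) recv 29: drop
Round 3: pos0(id16) recv 32: fwd
Round 4: pos1(id32) recv 32: ELECTED

Answer: 29,32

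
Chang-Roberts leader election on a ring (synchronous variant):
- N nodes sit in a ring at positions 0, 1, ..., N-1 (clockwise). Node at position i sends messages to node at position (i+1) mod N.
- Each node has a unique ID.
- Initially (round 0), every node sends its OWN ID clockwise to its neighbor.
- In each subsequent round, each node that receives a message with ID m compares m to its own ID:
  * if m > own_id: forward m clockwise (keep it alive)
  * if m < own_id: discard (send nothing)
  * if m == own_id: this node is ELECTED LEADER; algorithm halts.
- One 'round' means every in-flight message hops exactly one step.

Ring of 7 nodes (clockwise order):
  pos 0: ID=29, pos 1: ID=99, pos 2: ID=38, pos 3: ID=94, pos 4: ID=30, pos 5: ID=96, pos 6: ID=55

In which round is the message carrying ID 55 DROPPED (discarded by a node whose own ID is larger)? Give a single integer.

Answer: 2

Derivation:
Round 1: pos1(id99) recv 29: drop; pos2(id38) recv 99: fwd; pos3(id94) recv 38: drop; pos4(id30) recv 94: fwd; pos5(id96) recv 30: drop; pos6(id55) recv 96: fwd; pos0(id29) recv 55: fwd
Round 2: pos3(id94) recv 99: fwd; pos5(id96) recv 94: drop; pos0(id29) recv 96: fwd; pos1(id99) recv 55: drop
Round 3: pos4(id30) recv 99: fwd; pos1(id99) recv 96: drop
Round 4: pos5(id96) recv 99: fwd
Round 5: pos6(id55) recv 99: fwd
Round 6: pos0(id29) recv 99: fwd
Round 7: pos1(id99) recv 99: ELECTED
Message ID 55 originates at pos 6; dropped at pos 1 in round 2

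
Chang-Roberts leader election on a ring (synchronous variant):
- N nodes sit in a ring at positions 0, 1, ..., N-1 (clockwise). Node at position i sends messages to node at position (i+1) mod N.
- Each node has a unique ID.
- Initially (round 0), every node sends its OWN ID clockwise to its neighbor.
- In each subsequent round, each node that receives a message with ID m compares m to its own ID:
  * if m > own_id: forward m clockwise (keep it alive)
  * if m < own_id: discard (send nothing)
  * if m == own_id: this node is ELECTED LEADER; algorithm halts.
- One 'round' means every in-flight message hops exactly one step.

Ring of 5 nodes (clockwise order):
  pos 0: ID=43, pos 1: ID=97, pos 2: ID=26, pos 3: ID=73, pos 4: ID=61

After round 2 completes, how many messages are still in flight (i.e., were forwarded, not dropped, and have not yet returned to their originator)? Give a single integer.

Round 1: pos1(id97) recv 43: drop; pos2(id26) recv 97: fwd; pos3(id73) recv 26: drop; pos4(id61) recv 73: fwd; pos0(id43) recv 61: fwd
Round 2: pos3(id73) recv 97: fwd; pos0(id43) recv 73: fwd; pos1(id97) recv 61: drop
After round 2: 2 messages still in flight

Answer: 2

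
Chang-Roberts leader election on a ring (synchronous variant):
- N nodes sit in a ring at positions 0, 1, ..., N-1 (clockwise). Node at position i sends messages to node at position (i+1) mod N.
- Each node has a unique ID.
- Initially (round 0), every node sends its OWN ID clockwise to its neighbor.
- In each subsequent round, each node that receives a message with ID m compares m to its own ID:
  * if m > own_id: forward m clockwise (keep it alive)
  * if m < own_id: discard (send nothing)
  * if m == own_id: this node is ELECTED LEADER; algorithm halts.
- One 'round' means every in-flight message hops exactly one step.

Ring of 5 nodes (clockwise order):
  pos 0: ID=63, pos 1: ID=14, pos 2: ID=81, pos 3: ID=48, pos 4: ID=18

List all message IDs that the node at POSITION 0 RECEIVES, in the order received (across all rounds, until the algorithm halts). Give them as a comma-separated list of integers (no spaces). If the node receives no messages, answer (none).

Round 1: pos1(id14) recv 63: fwd; pos2(id81) recv 14: drop; pos3(id48) recv 81: fwd; pos4(id18) recv 48: fwd; pos0(id63) recv 18: drop
Round 2: pos2(id81) recv 63: drop; pos4(id18) recv 81: fwd; pos0(id63) recv 48: drop
Round 3: pos0(id63) recv 81: fwd
Round 4: pos1(id14) recv 81: fwd
Round 5: pos2(id81) recv 81: ELECTED

Answer: 18,48,81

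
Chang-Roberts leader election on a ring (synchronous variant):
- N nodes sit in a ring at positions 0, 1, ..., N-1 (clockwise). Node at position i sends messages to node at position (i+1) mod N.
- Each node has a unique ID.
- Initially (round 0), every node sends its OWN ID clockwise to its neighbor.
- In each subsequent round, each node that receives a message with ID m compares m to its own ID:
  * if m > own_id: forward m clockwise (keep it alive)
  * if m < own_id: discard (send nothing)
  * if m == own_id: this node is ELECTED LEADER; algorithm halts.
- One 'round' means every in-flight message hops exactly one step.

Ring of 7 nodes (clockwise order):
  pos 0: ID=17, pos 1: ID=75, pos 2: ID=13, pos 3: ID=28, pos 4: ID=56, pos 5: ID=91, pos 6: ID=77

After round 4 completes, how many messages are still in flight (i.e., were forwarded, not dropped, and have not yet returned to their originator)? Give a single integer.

Answer: 2

Derivation:
Round 1: pos1(id75) recv 17: drop; pos2(id13) recv 75: fwd; pos3(id28) recv 13: drop; pos4(id56) recv 28: drop; pos5(id91) recv 56: drop; pos6(id77) recv 91: fwd; pos0(id17) recv 77: fwd
Round 2: pos3(id28) recv 75: fwd; pos0(id17) recv 91: fwd; pos1(id75) recv 77: fwd
Round 3: pos4(id56) recv 75: fwd; pos1(id75) recv 91: fwd; pos2(id13) recv 77: fwd
Round 4: pos5(id91) recv 75: drop; pos2(id13) recv 91: fwd; pos3(id28) recv 77: fwd
After round 4: 2 messages still in flight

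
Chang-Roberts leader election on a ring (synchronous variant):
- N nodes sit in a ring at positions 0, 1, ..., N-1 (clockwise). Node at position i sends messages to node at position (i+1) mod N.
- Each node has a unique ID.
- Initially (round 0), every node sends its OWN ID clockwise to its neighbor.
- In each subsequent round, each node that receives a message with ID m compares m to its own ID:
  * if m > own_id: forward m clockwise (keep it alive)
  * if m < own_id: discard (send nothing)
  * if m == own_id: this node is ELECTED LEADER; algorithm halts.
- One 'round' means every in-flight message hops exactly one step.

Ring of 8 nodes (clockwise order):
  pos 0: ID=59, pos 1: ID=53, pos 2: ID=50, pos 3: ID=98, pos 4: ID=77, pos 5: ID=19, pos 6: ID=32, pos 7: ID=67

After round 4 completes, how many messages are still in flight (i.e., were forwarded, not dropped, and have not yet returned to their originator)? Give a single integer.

Round 1: pos1(id53) recv 59: fwd; pos2(id50) recv 53: fwd; pos3(id98) recv 50: drop; pos4(id77) recv 98: fwd; pos5(id19) recv 77: fwd; pos6(id32) recv 19: drop; pos7(id67) recv 32: drop; pos0(id59) recv 67: fwd
Round 2: pos2(id50) recv 59: fwd; pos3(id98) recv 53: drop; pos5(id19) recv 98: fwd; pos6(id32) recv 77: fwd; pos1(id53) recv 67: fwd
Round 3: pos3(id98) recv 59: drop; pos6(id32) recv 98: fwd; pos7(id67) recv 77: fwd; pos2(id50) recv 67: fwd
Round 4: pos7(id67) recv 98: fwd; pos0(id59) recv 77: fwd; pos3(id98) recv 67: drop
After round 4: 2 messages still in flight

Answer: 2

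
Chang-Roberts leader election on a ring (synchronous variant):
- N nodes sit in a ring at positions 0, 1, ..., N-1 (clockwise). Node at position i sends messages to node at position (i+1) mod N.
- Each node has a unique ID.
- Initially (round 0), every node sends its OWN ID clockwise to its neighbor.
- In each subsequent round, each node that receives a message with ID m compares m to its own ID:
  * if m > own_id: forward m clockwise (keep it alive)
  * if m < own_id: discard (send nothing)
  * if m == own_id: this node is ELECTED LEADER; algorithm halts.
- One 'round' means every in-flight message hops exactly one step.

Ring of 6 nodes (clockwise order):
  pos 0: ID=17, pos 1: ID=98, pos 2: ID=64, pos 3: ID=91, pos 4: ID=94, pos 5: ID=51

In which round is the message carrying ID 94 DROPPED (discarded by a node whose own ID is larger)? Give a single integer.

Round 1: pos1(id98) recv 17: drop; pos2(id64) recv 98: fwd; pos3(id91) recv 64: drop; pos4(id94) recv 91: drop; pos5(id51) recv 94: fwd; pos0(id17) recv 51: fwd
Round 2: pos3(id91) recv 98: fwd; pos0(id17) recv 94: fwd; pos1(id98) recv 51: drop
Round 3: pos4(id94) recv 98: fwd; pos1(id98) recv 94: drop
Round 4: pos5(id51) recv 98: fwd
Round 5: pos0(id17) recv 98: fwd
Round 6: pos1(id98) recv 98: ELECTED
Message ID 94 originates at pos 4; dropped at pos 1 in round 3

Answer: 3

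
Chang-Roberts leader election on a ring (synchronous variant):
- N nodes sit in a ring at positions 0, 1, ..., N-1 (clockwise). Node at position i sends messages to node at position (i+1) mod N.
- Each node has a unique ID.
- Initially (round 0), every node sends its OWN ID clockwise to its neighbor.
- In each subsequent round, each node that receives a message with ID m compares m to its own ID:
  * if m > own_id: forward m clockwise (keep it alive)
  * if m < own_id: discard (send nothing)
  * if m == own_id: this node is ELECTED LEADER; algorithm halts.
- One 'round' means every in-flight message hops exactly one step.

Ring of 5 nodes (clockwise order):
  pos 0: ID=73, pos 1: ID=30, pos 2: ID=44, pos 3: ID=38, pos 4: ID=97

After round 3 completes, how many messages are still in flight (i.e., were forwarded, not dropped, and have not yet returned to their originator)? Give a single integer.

Round 1: pos1(id30) recv 73: fwd; pos2(id44) recv 30: drop; pos3(id38) recv 44: fwd; pos4(id97) recv 38: drop; pos0(id73) recv 97: fwd
Round 2: pos2(id44) recv 73: fwd; pos4(id97) recv 44: drop; pos1(id30) recv 97: fwd
Round 3: pos3(id38) recv 73: fwd; pos2(id44) recv 97: fwd
After round 3: 2 messages still in flight

Answer: 2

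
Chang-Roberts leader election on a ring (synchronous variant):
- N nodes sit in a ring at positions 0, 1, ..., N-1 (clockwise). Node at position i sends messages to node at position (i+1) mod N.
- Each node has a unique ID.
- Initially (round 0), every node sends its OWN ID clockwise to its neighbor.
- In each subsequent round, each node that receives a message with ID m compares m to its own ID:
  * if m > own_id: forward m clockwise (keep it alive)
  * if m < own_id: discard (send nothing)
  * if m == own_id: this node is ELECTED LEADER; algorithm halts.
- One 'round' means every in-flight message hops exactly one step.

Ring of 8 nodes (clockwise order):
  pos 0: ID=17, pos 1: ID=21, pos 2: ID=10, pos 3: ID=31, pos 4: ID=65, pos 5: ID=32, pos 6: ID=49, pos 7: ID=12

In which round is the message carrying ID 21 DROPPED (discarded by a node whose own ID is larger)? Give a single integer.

Answer: 2

Derivation:
Round 1: pos1(id21) recv 17: drop; pos2(id10) recv 21: fwd; pos3(id31) recv 10: drop; pos4(id65) recv 31: drop; pos5(id32) recv 65: fwd; pos6(id49) recv 32: drop; pos7(id12) recv 49: fwd; pos0(id17) recv 12: drop
Round 2: pos3(id31) recv 21: drop; pos6(id49) recv 65: fwd; pos0(id17) recv 49: fwd
Round 3: pos7(id12) recv 65: fwd; pos1(id21) recv 49: fwd
Round 4: pos0(id17) recv 65: fwd; pos2(id10) recv 49: fwd
Round 5: pos1(id21) recv 65: fwd; pos3(id31) recv 49: fwd
Round 6: pos2(id10) recv 65: fwd; pos4(id65) recv 49: drop
Round 7: pos3(id31) recv 65: fwd
Round 8: pos4(id65) recv 65: ELECTED
Message ID 21 originates at pos 1; dropped at pos 3 in round 2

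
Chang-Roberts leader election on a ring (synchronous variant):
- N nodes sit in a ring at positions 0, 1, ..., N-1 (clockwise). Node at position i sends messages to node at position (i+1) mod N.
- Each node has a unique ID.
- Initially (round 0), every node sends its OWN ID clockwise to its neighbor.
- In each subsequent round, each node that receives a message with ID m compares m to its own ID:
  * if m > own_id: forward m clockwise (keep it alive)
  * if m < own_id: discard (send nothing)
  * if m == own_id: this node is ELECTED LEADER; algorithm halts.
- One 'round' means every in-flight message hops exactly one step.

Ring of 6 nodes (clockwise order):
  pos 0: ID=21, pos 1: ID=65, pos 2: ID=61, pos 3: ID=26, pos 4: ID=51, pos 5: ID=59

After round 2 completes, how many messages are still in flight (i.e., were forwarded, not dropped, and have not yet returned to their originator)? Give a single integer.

Round 1: pos1(id65) recv 21: drop; pos2(id61) recv 65: fwd; pos3(id26) recv 61: fwd; pos4(id51) recv 26: drop; pos5(id59) recv 51: drop; pos0(id21) recv 59: fwd
Round 2: pos3(id26) recv 65: fwd; pos4(id51) recv 61: fwd; pos1(id65) recv 59: drop
After round 2: 2 messages still in flight

Answer: 2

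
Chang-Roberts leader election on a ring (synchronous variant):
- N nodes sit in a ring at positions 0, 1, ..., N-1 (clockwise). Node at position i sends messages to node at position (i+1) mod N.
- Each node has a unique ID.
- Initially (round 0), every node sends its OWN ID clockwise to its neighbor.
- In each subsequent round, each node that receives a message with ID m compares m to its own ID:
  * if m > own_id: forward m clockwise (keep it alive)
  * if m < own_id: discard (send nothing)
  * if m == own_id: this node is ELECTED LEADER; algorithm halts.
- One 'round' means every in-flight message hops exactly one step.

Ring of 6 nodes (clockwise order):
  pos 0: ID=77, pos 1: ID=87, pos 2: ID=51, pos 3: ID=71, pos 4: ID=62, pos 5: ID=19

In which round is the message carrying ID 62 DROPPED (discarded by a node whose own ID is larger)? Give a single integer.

Answer: 2

Derivation:
Round 1: pos1(id87) recv 77: drop; pos2(id51) recv 87: fwd; pos3(id71) recv 51: drop; pos4(id62) recv 71: fwd; pos5(id19) recv 62: fwd; pos0(id77) recv 19: drop
Round 2: pos3(id71) recv 87: fwd; pos5(id19) recv 71: fwd; pos0(id77) recv 62: drop
Round 3: pos4(id62) recv 87: fwd; pos0(id77) recv 71: drop
Round 4: pos5(id19) recv 87: fwd
Round 5: pos0(id77) recv 87: fwd
Round 6: pos1(id87) recv 87: ELECTED
Message ID 62 originates at pos 4; dropped at pos 0 in round 2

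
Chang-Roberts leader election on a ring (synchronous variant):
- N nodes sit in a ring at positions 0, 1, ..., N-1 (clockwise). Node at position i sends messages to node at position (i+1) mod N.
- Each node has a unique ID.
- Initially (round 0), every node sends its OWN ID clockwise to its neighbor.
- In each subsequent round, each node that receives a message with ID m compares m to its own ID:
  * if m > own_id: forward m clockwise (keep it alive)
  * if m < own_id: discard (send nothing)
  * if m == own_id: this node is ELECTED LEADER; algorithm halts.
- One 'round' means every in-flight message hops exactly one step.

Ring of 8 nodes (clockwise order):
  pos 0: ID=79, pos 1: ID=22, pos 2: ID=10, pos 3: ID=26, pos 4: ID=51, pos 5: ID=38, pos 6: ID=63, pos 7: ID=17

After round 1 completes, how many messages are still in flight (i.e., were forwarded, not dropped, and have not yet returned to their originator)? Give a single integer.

Round 1: pos1(id22) recv 79: fwd; pos2(id10) recv 22: fwd; pos3(id26) recv 10: drop; pos4(id51) recv 26: drop; pos5(id38) recv 51: fwd; pos6(id63) recv 38: drop; pos7(id17) recv 63: fwd; pos0(id79) recv 17: drop
After round 1: 4 messages still in flight

Answer: 4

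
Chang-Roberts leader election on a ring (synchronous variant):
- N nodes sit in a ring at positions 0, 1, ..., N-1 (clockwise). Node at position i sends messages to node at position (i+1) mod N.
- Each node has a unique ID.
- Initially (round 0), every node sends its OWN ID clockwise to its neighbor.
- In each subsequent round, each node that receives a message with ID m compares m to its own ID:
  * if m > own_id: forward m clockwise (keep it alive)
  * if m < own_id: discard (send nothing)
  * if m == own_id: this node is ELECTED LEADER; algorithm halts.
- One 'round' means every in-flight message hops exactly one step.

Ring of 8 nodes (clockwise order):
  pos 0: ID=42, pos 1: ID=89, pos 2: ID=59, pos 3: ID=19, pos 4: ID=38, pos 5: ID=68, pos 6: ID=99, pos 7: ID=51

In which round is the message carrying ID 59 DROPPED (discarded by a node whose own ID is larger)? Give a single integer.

Answer: 3

Derivation:
Round 1: pos1(id89) recv 42: drop; pos2(id59) recv 89: fwd; pos3(id19) recv 59: fwd; pos4(id38) recv 19: drop; pos5(id68) recv 38: drop; pos6(id99) recv 68: drop; pos7(id51) recv 99: fwd; pos0(id42) recv 51: fwd
Round 2: pos3(id19) recv 89: fwd; pos4(id38) recv 59: fwd; pos0(id42) recv 99: fwd; pos1(id89) recv 51: drop
Round 3: pos4(id38) recv 89: fwd; pos5(id68) recv 59: drop; pos1(id89) recv 99: fwd
Round 4: pos5(id68) recv 89: fwd; pos2(id59) recv 99: fwd
Round 5: pos6(id99) recv 89: drop; pos3(id19) recv 99: fwd
Round 6: pos4(id38) recv 99: fwd
Round 7: pos5(id68) recv 99: fwd
Round 8: pos6(id99) recv 99: ELECTED
Message ID 59 originates at pos 2; dropped at pos 5 in round 3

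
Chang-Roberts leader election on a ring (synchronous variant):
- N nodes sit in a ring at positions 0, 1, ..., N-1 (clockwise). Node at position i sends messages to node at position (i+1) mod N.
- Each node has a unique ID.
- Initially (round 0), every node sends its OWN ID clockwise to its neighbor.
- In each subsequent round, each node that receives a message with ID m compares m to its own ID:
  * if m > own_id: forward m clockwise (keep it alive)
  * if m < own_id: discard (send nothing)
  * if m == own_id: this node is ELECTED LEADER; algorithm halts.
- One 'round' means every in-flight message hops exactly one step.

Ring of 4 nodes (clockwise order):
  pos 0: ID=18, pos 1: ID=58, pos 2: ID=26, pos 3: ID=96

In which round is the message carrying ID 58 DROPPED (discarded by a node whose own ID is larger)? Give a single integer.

Round 1: pos1(id58) recv 18: drop; pos2(id26) recv 58: fwd; pos3(id96) recv 26: drop; pos0(id18) recv 96: fwd
Round 2: pos3(id96) recv 58: drop; pos1(id58) recv 96: fwd
Round 3: pos2(id26) recv 96: fwd
Round 4: pos3(id96) recv 96: ELECTED
Message ID 58 originates at pos 1; dropped at pos 3 in round 2

Answer: 2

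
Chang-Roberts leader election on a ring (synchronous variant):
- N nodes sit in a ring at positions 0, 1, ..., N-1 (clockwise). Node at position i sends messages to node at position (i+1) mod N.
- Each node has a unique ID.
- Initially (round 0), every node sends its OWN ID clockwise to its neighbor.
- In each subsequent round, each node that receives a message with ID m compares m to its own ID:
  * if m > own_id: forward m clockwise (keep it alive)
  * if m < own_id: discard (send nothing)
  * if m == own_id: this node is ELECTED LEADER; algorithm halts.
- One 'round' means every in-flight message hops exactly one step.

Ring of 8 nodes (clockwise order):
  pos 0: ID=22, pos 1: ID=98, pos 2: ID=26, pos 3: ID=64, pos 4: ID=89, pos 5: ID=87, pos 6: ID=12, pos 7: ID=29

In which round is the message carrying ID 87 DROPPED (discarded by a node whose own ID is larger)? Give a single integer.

Answer: 4

Derivation:
Round 1: pos1(id98) recv 22: drop; pos2(id26) recv 98: fwd; pos3(id64) recv 26: drop; pos4(id89) recv 64: drop; pos5(id87) recv 89: fwd; pos6(id12) recv 87: fwd; pos7(id29) recv 12: drop; pos0(id22) recv 29: fwd
Round 2: pos3(id64) recv 98: fwd; pos6(id12) recv 89: fwd; pos7(id29) recv 87: fwd; pos1(id98) recv 29: drop
Round 3: pos4(id89) recv 98: fwd; pos7(id29) recv 89: fwd; pos0(id22) recv 87: fwd
Round 4: pos5(id87) recv 98: fwd; pos0(id22) recv 89: fwd; pos1(id98) recv 87: drop
Round 5: pos6(id12) recv 98: fwd; pos1(id98) recv 89: drop
Round 6: pos7(id29) recv 98: fwd
Round 7: pos0(id22) recv 98: fwd
Round 8: pos1(id98) recv 98: ELECTED
Message ID 87 originates at pos 5; dropped at pos 1 in round 4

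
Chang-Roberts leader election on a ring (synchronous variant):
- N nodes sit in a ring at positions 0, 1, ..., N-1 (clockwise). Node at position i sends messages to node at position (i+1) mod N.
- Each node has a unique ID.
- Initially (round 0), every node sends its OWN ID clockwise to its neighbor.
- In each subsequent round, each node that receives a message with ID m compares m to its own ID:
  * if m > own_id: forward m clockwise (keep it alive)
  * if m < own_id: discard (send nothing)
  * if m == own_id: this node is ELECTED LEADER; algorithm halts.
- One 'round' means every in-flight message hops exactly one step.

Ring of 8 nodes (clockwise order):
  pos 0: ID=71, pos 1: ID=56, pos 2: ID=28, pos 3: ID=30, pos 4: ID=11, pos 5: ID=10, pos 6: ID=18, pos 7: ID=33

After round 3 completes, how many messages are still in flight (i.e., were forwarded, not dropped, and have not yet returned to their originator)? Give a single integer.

Answer: 3

Derivation:
Round 1: pos1(id56) recv 71: fwd; pos2(id28) recv 56: fwd; pos3(id30) recv 28: drop; pos4(id11) recv 30: fwd; pos5(id10) recv 11: fwd; pos6(id18) recv 10: drop; pos7(id33) recv 18: drop; pos0(id71) recv 33: drop
Round 2: pos2(id28) recv 71: fwd; pos3(id30) recv 56: fwd; pos5(id10) recv 30: fwd; pos6(id18) recv 11: drop
Round 3: pos3(id30) recv 71: fwd; pos4(id11) recv 56: fwd; pos6(id18) recv 30: fwd
After round 3: 3 messages still in flight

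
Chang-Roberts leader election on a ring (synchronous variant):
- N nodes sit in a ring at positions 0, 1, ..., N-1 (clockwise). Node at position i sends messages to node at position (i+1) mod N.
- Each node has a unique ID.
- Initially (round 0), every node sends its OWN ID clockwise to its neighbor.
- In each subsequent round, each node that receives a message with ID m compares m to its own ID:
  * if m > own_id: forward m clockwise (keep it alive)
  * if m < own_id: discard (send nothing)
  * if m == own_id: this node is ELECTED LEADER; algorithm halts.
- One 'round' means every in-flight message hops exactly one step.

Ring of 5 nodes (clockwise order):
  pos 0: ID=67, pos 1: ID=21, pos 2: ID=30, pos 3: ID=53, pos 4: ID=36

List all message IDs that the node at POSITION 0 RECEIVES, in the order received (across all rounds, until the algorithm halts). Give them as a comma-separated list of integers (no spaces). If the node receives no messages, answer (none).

Round 1: pos1(id21) recv 67: fwd; pos2(id30) recv 21: drop; pos3(id53) recv 30: drop; pos4(id36) recv 53: fwd; pos0(id67) recv 36: drop
Round 2: pos2(id30) recv 67: fwd; pos0(id67) recv 53: drop
Round 3: pos3(id53) recv 67: fwd
Round 4: pos4(id36) recv 67: fwd
Round 5: pos0(id67) recv 67: ELECTED

Answer: 36,53,67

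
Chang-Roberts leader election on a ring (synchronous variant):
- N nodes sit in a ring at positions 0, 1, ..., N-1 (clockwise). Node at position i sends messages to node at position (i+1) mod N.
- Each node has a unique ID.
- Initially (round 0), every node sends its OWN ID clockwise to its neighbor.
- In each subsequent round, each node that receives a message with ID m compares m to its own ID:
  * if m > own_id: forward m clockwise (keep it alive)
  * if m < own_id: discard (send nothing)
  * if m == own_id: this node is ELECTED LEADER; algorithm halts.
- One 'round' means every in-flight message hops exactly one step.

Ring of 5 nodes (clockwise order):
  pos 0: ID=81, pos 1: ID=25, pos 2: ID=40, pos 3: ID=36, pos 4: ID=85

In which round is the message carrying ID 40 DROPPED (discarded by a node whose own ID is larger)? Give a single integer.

Answer: 2

Derivation:
Round 1: pos1(id25) recv 81: fwd; pos2(id40) recv 25: drop; pos3(id36) recv 40: fwd; pos4(id85) recv 36: drop; pos0(id81) recv 85: fwd
Round 2: pos2(id40) recv 81: fwd; pos4(id85) recv 40: drop; pos1(id25) recv 85: fwd
Round 3: pos3(id36) recv 81: fwd; pos2(id40) recv 85: fwd
Round 4: pos4(id85) recv 81: drop; pos3(id36) recv 85: fwd
Round 5: pos4(id85) recv 85: ELECTED
Message ID 40 originates at pos 2; dropped at pos 4 in round 2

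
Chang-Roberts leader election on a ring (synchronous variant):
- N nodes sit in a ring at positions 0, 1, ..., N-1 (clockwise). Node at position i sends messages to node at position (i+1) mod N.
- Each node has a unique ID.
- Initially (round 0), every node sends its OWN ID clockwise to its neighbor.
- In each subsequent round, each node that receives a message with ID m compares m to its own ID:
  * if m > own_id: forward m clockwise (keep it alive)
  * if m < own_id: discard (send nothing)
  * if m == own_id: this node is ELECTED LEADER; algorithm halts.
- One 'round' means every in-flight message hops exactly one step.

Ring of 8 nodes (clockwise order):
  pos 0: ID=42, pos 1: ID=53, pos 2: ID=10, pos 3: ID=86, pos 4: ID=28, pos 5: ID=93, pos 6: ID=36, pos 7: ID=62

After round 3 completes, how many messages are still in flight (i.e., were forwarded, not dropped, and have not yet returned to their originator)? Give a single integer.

Round 1: pos1(id53) recv 42: drop; pos2(id10) recv 53: fwd; pos3(id86) recv 10: drop; pos4(id28) recv 86: fwd; pos5(id93) recv 28: drop; pos6(id36) recv 93: fwd; pos7(id62) recv 36: drop; pos0(id42) recv 62: fwd
Round 2: pos3(id86) recv 53: drop; pos5(id93) recv 86: drop; pos7(id62) recv 93: fwd; pos1(id53) recv 62: fwd
Round 3: pos0(id42) recv 93: fwd; pos2(id10) recv 62: fwd
After round 3: 2 messages still in flight

Answer: 2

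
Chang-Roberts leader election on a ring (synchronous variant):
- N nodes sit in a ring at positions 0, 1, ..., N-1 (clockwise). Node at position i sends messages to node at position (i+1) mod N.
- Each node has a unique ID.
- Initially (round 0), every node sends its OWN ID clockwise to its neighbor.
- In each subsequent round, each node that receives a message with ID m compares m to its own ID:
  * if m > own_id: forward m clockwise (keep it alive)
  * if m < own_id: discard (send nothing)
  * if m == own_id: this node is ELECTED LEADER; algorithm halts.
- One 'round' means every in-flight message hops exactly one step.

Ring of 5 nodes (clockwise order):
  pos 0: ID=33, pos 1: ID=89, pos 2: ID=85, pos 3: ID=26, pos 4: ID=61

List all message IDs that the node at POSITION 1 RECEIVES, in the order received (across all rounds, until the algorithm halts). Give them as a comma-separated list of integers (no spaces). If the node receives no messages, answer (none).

Answer: 33,61,85,89

Derivation:
Round 1: pos1(id89) recv 33: drop; pos2(id85) recv 89: fwd; pos3(id26) recv 85: fwd; pos4(id61) recv 26: drop; pos0(id33) recv 61: fwd
Round 2: pos3(id26) recv 89: fwd; pos4(id61) recv 85: fwd; pos1(id89) recv 61: drop
Round 3: pos4(id61) recv 89: fwd; pos0(id33) recv 85: fwd
Round 4: pos0(id33) recv 89: fwd; pos1(id89) recv 85: drop
Round 5: pos1(id89) recv 89: ELECTED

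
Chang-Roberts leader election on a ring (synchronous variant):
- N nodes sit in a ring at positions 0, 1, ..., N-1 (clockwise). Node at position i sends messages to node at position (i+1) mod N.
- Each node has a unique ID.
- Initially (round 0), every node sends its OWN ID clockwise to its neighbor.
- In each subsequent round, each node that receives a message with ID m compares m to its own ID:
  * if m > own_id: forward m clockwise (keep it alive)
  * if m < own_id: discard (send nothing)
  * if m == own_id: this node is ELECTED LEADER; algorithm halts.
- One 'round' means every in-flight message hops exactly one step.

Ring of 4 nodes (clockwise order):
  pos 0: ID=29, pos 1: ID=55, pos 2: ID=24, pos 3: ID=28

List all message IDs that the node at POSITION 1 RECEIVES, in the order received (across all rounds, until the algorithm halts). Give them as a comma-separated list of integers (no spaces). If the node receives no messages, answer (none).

Round 1: pos1(id55) recv 29: drop; pos2(id24) recv 55: fwd; pos3(id28) recv 24: drop; pos0(id29) recv 28: drop
Round 2: pos3(id28) recv 55: fwd
Round 3: pos0(id29) recv 55: fwd
Round 4: pos1(id55) recv 55: ELECTED

Answer: 29,55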